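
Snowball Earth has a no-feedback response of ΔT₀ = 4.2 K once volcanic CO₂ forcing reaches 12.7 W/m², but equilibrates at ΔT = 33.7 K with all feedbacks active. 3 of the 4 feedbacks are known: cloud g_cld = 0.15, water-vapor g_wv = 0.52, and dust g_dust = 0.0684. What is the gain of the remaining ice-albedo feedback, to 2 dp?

Amplification A = ΔT/ΔT₀ = 33.7/4.2 = 8.024.
Total gain g = 1 − 1/A = 1 − 1/8.024 = 0.8754.
Known gains sum to 0.15 + 0.52 + 0.0684 = 0.7384.
g_ice = 0.8754 − 0.7384 = 0.14.

0.14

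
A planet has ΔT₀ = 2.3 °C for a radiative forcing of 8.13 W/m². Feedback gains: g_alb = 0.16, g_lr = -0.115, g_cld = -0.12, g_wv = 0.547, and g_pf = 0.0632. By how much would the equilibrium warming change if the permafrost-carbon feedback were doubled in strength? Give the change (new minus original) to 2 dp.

Original: g = 0.5352, ΔT = 2.3/(1−0.5352) = 4.9484 °C.
With doubled permafrost-carbon: g' = 0.5984, ΔT' = 2.3/(1−0.5984) = 5.7271 °C.
Change = 5.7271 − 4.9484 = 0.78 °C.

0.78 °C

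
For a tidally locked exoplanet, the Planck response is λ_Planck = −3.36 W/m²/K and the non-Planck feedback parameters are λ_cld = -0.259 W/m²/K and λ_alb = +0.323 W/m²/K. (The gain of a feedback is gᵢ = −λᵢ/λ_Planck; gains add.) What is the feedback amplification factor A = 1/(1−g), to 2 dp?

1.02

Convert to gains: g_cld = -0.259/3.36 = -0.07708; g_alb = 0.323/3.36 = 0.09613.
Total gain g = 0.01905.
A = 1/(1 − 0.01905) = 1.02.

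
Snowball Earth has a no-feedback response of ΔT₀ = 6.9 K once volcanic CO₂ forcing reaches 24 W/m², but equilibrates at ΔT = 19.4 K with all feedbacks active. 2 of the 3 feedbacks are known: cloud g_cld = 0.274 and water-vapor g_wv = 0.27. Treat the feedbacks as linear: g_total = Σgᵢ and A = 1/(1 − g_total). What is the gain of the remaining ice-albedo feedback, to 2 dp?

0.10

Amplification A = ΔT/ΔT₀ = 19.4/6.9 = 2.812.
Total gain g = 1 − 1/A = 1 − 1/2.812 = 0.6444.
Known gains sum to 0.274 + 0.27 = 0.544.
g_ice = 0.6444 − 0.544 = 0.10.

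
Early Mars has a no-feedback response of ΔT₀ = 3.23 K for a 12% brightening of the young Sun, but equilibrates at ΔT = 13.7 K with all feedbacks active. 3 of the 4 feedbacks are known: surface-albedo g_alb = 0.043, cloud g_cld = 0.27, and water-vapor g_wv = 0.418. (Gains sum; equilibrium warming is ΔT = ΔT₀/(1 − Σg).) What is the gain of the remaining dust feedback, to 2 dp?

0.03

Amplification A = ΔT/ΔT₀ = 13.7/3.23 = 4.241.
Total gain g = 1 − 1/A = 1 − 1/4.241 = 0.7642.
Known gains sum to 0.043 + 0.27 + 0.418 = 0.731.
g_dust = 0.7642 − 0.731 = 0.03.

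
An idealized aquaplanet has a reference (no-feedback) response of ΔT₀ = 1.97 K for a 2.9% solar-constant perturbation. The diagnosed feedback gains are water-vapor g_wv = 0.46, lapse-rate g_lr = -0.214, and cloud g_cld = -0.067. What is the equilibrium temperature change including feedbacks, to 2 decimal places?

2.40 K

Total gain g = 0.46 − 0.214 − 0.067 = 0.179.
Amplification A = 1/(1 − 0.179) = 1.218.
ΔT = 1.97 × 1.218 = 2.40 K.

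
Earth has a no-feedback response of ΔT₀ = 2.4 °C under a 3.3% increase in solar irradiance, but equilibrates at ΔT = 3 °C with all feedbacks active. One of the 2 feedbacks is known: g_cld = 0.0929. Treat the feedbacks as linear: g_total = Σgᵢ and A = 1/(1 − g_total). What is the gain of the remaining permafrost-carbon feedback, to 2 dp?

0.11

Amplification A = ΔT/ΔT₀ = 3/2.4 = 1.25.
Total gain g = 1 − 1/A = 1 − 1/1.25 = 0.2.
The known gain is 0.0929.
g_pf = 0.2 − 0.0929 = 0.11.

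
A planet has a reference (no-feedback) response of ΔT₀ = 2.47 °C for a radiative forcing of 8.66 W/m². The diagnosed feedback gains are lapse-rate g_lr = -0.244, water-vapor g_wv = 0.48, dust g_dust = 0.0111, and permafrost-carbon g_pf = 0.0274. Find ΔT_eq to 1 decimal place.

3.4 °C

Total gain g = -0.244 + 0.48 + 0.0111 + 0.0274 = 0.2745.
Amplification A = 1/(1 − 0.2745) = 1.378.
ΔT = 2.47 × 1.378 = 3.4 °C.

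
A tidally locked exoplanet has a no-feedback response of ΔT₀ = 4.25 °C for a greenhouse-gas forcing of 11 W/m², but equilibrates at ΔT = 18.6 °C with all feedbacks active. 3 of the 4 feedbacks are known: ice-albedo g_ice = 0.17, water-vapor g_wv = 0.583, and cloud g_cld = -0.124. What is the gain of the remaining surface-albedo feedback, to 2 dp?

0.14

Amplification A = ΔT/ΔT₀ = 18.6/4.25 = 4.376.
Total gain g = 1 − 1/A = 1 − 1/4.376 = 0.7715.
Known gains sum to 0.17 + 0.583 − 0.124 = 0.629.
g_alb = 0.7715 − 0.629 = 0.14.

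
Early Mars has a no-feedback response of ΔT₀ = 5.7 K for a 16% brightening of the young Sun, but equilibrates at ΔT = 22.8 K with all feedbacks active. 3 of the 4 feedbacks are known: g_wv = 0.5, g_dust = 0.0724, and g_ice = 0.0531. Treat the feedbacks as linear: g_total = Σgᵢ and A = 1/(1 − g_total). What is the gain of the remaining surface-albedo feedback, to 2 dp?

0.12

Amplification A = ΔT/ΔT₀ = 22.8/5.7 = 4.
Total gain g = 1 − 1/A = 1 − 1/4 = 0.75.
Known gains sum to 0.5 + 0.0724 + 0.0531 = 0.6255.
g_alb = 0.75 − 0.6255 = 0.12.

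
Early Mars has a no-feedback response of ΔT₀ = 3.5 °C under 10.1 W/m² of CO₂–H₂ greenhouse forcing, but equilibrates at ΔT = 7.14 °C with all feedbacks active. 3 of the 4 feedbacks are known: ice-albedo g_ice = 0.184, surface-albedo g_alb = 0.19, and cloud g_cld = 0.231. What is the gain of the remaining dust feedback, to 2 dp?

Amplification A = ΔT/ΔT₀ = 7.14/3.5 = 2.04.
Total gain g = 1 − 1/A = 1 − 1/2.04 = 0.5098.
Known gains sum to 0.184 + 0.19 + 0.231 = 0.605.
g_dust = 0.5098 − 0.605 = -0.10.

-0.10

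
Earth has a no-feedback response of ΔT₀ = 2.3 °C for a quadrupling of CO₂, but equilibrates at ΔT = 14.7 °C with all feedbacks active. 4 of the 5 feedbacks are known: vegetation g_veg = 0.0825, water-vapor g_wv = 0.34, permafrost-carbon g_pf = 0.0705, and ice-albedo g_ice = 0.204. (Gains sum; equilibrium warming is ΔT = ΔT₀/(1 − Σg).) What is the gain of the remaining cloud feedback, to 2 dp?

0.15

Amplification A = ΔT/ΔT₀ = 14.7/2.3 = 6.391.
Total gain g = 1 − 1/A = 1 − 1/6.391 = 0.8435.
Known gains sum to 0.0825 + 0.34 + 0.0705 + 0.204 = 0.697.
g_cld = 0.8435 − 0.697 = 0.15.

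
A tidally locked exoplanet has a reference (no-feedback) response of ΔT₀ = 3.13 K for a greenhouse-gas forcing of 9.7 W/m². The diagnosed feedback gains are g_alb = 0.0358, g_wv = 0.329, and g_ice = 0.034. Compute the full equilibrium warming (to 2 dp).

5.21 K

Total gain g = 0.0358 + 0.329 + 0.034 = 0.3988.
Amplification A = 1/(1 − 0.3988) = 1.663.
ΔT = 3.13 × 1.663 = 5.21 K.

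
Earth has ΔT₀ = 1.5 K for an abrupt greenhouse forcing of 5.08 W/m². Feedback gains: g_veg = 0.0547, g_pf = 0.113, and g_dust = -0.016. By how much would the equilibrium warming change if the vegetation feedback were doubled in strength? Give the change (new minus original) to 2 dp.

0.12 K

Original: g = 0.1517, ΔT = 1.5/(1−0.1517) = 1.7682 K.
With doubled vegetation: g' = 0.2064, ΔT' = 1.5/(1−0.2064) = 1.8901 K.
Change = 1.8901 − 1.7682 = 0.12 K.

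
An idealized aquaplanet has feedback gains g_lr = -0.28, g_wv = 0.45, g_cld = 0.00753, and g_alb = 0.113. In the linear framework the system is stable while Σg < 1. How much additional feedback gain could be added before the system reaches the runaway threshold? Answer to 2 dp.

0.71

Current total gain = -0.28 + 0.45 + 0.00753 + 0.113 = 0.29053.
Margin to runaway = 1 − 0.29053 = 0.71.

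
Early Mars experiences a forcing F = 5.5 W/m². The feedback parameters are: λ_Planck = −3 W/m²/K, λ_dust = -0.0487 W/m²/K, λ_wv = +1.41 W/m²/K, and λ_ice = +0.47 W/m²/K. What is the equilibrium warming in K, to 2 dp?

4.71 K

Net feedback parameter λ = (−3) + (-0.0487) + (+1.41) + (+0.47) = -1.1687 W/m²/K.
ΔT = −F/λ = −5.5/(-1.1687) = 4.71 K.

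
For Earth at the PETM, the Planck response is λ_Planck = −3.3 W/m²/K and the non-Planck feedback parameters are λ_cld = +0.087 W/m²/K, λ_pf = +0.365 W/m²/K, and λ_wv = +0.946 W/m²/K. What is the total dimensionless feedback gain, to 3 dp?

Convert to gains: g_cld = 0.087/3.3 = 0.02636; g_pf = 0.365/3.3 = 0.1106; g_wv = 0.946/3.3 = 0.2867.
Total gain g = 0.42366.

0.424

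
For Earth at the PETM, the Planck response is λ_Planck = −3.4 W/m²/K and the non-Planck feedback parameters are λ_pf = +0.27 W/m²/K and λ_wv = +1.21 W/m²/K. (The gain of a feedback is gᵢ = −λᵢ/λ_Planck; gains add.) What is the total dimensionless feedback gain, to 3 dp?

0.435

Convert to gains: g_pf = 0.27/3.4 = 0.07941; g_wv = 1.21/3.4 = 0.3559.
Total gain g = 0.43531.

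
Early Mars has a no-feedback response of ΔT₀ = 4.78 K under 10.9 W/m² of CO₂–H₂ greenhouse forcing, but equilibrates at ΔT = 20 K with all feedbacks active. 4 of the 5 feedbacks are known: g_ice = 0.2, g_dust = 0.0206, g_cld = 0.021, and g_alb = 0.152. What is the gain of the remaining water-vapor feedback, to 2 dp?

Amplification A = ΔT/ΔT₀ = 20/4.78 = 4.184.
Total gain g = 1 − 1/A = 1 − 1/4.184 = 0.761.
Known gains sum to 0.2 + 0.0206 + 0.021 + 0.152 = 0.3936.
g_wv = 0.761 − 0.3936 = 0.37.

0.37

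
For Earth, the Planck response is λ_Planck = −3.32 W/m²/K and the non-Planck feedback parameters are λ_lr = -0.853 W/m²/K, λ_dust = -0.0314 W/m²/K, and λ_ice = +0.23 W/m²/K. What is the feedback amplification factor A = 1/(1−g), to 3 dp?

Convert to gains: g_lr = -0.853/3.32 = -0.2569; g_dust = -0.0314/3.32 = -0.009458; g_ice = 0.23/3.32 = 0.06928.
Total gain g = -0.197078.
A = 1/(1 + 0.197078) = 0.835.

0.835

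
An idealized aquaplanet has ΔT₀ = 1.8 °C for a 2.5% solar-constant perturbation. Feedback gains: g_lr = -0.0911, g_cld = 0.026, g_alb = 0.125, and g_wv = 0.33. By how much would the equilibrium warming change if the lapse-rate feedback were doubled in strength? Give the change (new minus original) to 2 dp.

-0.38 °C

Original: g = 0.3899, ΔT = 1.8/(1−0.3899) = 2.9503 °C.
With doubled lapse-rate: g' = 0.2988, ΔT' = 1.8/(1−0.2988) = 2.5670 °C.
Change = 2.5670 − 2.9503 = -0.38 °C.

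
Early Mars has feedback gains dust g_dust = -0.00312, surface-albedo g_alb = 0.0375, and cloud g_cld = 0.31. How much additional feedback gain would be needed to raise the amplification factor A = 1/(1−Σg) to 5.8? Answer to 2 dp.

0.48

Current total gain = 0.34438.
Target gain for A = 5.8: g* = 1 − 1/5.8 = 0.8276.
Additional gain needed = 0.8276 − 0.34438 = 0.48.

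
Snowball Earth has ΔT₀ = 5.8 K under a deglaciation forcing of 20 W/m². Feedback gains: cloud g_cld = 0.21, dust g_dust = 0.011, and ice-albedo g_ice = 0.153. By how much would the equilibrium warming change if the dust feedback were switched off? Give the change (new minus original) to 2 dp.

Original: g = 0.374, ΔT = 5.8/(1−0.374) = 9.2652 K.
Without dust: g' = 0.363, ΔT' = 5.8/(1−0.363) = 9.1052 K.
Change = 9.1052 − 9.2652 = -0.16 K.

-0.16 K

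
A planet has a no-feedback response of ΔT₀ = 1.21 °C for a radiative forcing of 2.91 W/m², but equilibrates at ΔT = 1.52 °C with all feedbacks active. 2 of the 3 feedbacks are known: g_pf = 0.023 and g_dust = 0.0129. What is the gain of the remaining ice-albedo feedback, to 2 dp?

0.17

Amplification A = ΔT/ΔT₀ = 1.52/1.21 = 1.256.
Total gain g = 1 − 1/A = 1 − 1/1.256 = 0.2038.
Known gains sum to 0.023 + 0.0129 = 0.0359.
g_ice = 0.2038 − 0.0359 = 0.17.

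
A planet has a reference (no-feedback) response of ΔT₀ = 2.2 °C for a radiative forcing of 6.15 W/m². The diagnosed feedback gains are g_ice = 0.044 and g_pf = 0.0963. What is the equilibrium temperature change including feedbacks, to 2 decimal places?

Total gain g = 0.044 + 0.0963 = 0.1403.
Amplification A = 1/(1 − 0.1403) = 1.163.
ΔT = 2.2 × 1.163 = 2.56 °C.

2.56 °C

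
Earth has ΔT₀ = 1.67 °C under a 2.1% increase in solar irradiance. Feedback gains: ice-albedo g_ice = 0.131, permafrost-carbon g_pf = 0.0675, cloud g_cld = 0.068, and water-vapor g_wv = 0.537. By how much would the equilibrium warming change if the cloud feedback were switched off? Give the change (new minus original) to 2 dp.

-2.18 °C

Original: g = 0.8035, ΔT = 1.67/(1−0.8035) = 8.4987 °C.
Without cloud: g' = 0.7355, ΔT' = 1.67/(1−0.7355) = 6.3138 °C.
Change = 6.3138 − 8.4987 = -2.18 °C.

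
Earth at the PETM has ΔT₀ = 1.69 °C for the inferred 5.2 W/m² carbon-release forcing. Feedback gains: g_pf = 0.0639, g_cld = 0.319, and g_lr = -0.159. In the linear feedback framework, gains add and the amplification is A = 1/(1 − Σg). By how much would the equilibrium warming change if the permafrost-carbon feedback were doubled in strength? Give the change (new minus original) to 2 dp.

0.20 °C

Original: g = 0.2239, ΔT = 1.69/(1−0.2239) = 2.1776 °C.
With doubled permafrost-carbon: g' = 0.2878, ΔT' = 1.69/(1−0.2878) = 2.3729 °C.
Change = 2.3729 − 2.1776 = 0.20 °C.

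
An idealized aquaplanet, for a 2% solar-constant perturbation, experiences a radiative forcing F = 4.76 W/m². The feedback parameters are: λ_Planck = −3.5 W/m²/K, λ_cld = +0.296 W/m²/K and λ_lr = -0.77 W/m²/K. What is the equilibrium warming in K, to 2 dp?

Net feedback parameter λ = (−3.5) + (+0.296) + (-0.77) = -3.974 W/m²/K.
ΔT = −F/λ = −4.76/(-3.974) = 1.20 K.

1.20 K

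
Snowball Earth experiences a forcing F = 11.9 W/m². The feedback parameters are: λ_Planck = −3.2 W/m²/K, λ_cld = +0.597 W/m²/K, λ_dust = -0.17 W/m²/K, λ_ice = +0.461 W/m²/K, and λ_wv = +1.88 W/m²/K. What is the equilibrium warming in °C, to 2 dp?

Net feedback parameter λ = (−3.2) + (+0.597) + (-0.17) + (+0.461) + (+1.88) = -0.432 W/m²/K.
ΔT = −F/λ = −11.9/(-0.432) = 27.55 °C.

27.55 °C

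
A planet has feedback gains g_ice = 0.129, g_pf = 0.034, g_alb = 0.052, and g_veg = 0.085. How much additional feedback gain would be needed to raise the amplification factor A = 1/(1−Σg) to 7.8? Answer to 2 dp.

Current total gain = 0.3.
Target gain for A = 7.8: g* = 1 − 1/7.8 = 0.8718.
Additional gain needed = 0.8718 − 0.3 = 0.57.

0.57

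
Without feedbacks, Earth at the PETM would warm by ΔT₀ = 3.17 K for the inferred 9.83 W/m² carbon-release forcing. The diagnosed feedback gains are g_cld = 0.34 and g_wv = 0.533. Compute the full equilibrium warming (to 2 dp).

24.96 K

Total gain g = 0.34 + 0.533 = 0.873.
Amplification A = 1/(1 − 0.873) = 7.874.
ΔT = 3.17 × 7.874 = 24.96 K.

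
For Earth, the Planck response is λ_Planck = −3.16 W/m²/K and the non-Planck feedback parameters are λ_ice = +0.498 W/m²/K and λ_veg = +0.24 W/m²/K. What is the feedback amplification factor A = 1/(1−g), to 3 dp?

Convert to gains: g_ice = 0.498/3.16 = 0.1576; g_veg = 0.24/3.16 = 0.07595.
Total gain g = 0.23355.
A = 1/(1 − 0.23355) = 1.305.

1.305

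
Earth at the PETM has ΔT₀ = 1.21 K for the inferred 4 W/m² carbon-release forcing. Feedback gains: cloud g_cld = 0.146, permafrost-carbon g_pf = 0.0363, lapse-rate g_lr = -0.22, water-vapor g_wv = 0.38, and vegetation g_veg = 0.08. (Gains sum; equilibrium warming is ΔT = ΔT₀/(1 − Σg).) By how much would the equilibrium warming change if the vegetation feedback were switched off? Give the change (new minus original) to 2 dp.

Original: g = 0.4223, ΔT = 1.21/(1−0.4223) = 2.0945 K.
Without vegetation: g' = 0.3423, ΔT' = 1.21/(1−0.3423) = 1.8397 K.
Change = 1.8397 − 2.0945 = -0.25 K.

-0.25 K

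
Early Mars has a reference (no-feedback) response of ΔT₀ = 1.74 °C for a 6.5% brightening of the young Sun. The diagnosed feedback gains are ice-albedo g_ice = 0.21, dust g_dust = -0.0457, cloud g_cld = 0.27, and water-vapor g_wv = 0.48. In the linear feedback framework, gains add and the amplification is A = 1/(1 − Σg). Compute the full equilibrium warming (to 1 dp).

Total gain g = 0.21 − 0.0457 + 0.27 + 0.48 = 0.9143.
Amplification A = 1/(1 − 0.9143) = 11.67.
ΔT = 1.74 × 11.67 = 20.3 °C.

20.3 °C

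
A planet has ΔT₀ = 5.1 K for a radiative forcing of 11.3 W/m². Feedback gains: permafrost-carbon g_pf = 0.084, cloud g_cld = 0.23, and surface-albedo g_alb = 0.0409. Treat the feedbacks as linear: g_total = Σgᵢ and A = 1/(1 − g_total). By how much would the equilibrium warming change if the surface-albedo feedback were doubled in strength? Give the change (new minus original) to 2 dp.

Original: g = 0.3549, ΔT = 5.1/(1−0.3549) = 7.9058 K.
With doubled surface-albedo: g' = 0.3958, ΔT' = 5.1/(1−0.3958) = 8.4409 K.
Change = 8.4409 − 7.9058 = 0.54 K.

0.54 K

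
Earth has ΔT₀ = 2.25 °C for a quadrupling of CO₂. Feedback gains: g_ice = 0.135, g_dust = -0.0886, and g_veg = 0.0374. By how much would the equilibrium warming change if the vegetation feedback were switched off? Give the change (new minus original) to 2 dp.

-0.10 °C

Original: g = 0.0838, ΔT = 2.25/(1−0.0838) = 2.4558 °C.
Without vegetation: g' = 0.0464, ΔT' = 2.25/(1−0.0464) = 2.3595 °C.
Change = 2.3595 − 2.4558 = -0.10 °C.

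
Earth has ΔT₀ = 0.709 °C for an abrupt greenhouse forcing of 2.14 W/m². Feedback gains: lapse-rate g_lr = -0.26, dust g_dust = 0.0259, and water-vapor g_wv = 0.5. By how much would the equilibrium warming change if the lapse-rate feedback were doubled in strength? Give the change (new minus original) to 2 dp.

-0.25 °C

Original: g = 0.2659, ΔT = 0.709/(1−0.2659) = 0.9658 °C.
With doubled lapse-rate: g' = 0.0059, ΔT' = 0.709/(1−0.0059) = 0.7132 °C.
Change = 0.7132 − 0.9658 = -0.25 °C.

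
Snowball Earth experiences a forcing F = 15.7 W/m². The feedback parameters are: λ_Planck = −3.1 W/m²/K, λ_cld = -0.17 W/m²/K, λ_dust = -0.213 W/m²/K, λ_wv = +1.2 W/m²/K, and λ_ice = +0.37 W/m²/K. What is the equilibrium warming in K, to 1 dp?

8.2 K

Net feedback parameter λ = (−3.1) + (-0.17) + (-0.213) + (+1.2) + (+0.37) = -1.913 W/m²/K.
ΔT = −F/λ = −15.7/(-1.913) = 8.2 K.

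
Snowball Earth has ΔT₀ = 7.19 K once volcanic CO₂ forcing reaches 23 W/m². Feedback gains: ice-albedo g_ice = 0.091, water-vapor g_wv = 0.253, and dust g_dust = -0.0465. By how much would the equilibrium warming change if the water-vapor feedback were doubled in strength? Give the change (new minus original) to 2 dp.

Original: g = 0.2975, ΔT = 7.19/(1−0.2975) = 10.2349 K.
With doubled water-vapor: g' = 0.5505, ΔT' = 7.19/(1−0.5505) = 15.9956 K.
Change = 15.9956 − 10.2349 = 5.76 K.

5.76 K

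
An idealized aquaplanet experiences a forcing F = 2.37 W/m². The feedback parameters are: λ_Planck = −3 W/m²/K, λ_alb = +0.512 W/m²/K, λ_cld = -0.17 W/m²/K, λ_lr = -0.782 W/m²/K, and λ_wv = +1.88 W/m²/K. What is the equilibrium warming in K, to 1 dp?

Net feedback parameter λ = (−3) + (+0.512) + (-0.17) + (-0.782) + (+1.88) = -1.56 W/m²/K.
ΔT = −F/λ = −2.37/(-1.56) = 1.5 K.

1.5 K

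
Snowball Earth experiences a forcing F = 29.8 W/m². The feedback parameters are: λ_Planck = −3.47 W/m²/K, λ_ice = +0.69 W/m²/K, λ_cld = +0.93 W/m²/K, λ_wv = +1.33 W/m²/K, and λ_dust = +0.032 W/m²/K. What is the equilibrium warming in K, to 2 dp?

61.07 K

Net feedback parameter λ = (−3.47) + (+0.69) + (+0.93) + (+1.33) + (+0.032) = -0.488 W/m²/K.
ΔT = −F/λ = −29.8/(-0.488) = 61.07 K.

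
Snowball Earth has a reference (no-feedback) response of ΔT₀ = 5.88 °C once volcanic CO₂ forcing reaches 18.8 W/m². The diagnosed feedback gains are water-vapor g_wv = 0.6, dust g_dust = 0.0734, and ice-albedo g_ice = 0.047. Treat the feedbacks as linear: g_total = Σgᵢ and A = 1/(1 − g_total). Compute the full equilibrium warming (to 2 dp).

Total gain g = 0.6 + 0.0734 + 0.047 = 0.7204.
Amplification A = 1/(1 − 0.7204) = 3.577.
ΔT = 5.88 × 3.577 = 21.03 °C.

21.03 °C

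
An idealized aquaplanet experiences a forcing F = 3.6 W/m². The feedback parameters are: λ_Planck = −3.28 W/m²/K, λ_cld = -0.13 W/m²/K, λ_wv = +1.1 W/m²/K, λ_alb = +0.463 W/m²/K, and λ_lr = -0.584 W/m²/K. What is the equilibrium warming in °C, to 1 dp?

Net feedback parameter λ = (−3.28) + (-0.13) + (+1.1) + (+0.463) + (-0.584) = -2.431 W/m²/K.
ΔT = −F/λ = −3.6/(-2.431) = 1.5 °C.

1.5 °C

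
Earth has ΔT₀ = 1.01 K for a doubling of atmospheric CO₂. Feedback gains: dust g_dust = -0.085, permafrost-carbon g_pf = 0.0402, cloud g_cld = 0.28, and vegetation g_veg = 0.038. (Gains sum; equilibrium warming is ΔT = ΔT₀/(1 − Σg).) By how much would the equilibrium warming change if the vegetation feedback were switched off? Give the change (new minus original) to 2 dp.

-0.07 K

Original: g = 0.2732, ΔT = 1.01/(1−0.2732) = 1.3897 K.
Without vegetation: g' = 0.2352, ΔT' = 1.01/(1−0.2352) = 1.3206 K.
Change = 1.3206 − 1.3897 = -0.07 K.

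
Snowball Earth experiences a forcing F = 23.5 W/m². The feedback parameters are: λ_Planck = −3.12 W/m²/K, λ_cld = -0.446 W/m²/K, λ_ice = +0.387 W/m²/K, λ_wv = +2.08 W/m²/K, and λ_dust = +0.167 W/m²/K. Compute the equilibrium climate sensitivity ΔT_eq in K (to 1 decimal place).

Net feedback parameter λ = (−3.12) + (-0.446) + (+0.387) + (+2.08) + (+0.167) = -0.932 W/m²/K.
ΔT = −F/λ = −23.5/(-0.932) = 25.2 K.

25.2 K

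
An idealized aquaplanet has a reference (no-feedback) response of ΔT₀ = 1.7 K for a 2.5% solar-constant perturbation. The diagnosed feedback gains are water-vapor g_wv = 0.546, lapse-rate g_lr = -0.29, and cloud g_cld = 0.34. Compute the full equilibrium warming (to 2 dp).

4.21 K

Total gain g = 0.546 − 0.29 + 0.34 = 0.596.
Amplification A = 1/(1 − 0.596) = 2.475.
ΔT = 1.7 × 2.475 = 4.21 K.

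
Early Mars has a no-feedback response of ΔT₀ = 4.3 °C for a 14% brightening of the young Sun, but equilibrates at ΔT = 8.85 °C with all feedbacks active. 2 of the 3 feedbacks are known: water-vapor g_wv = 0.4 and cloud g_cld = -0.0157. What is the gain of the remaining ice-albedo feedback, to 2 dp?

0.13

Amplification A = ΔT/ΔT₀ = 8.85/4.3 = 2.058.
Total gain g = 1 − 1/A = 1 − 1/2.058 = 0.5141.
Known gains sum to 0.4 − 0.0157 = 0.3843.
g_ice = 0.5141 − 0.3843 = 0.13.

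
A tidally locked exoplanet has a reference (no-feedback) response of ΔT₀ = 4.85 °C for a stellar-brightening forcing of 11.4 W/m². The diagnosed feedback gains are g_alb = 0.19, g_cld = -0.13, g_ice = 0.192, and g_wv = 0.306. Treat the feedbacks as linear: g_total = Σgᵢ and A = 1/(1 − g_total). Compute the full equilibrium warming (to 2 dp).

10.97 °C

Total gain g = 0.19 − 0.13 + 0.192 + 0.306 = 0.558.
Amplification A = 1/(1 − 0.558) = 2.262.
ΔT = 4.85 × 2.262 = 10.97 °C.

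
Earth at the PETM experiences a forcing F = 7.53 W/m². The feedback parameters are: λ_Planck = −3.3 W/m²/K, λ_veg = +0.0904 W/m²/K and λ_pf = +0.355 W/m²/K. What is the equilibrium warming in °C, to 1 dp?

2.6 °C

Net feedback parameter λ = (−3.3) + (+0.0904) + (+0.355) = -2.8546 W/m²/K.
ΔT = −F/λ = −7.53/(-2.8546) = 2.6 °C.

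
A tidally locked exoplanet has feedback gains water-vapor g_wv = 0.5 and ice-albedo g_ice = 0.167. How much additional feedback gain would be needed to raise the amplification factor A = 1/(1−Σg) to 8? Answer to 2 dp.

0.21

Current total gain = 0.667.
Target gain for A = 8: g* = 1 − 1/8 = 0.875.
Additional gain needed = 0.875 − 0.667 = 0.21.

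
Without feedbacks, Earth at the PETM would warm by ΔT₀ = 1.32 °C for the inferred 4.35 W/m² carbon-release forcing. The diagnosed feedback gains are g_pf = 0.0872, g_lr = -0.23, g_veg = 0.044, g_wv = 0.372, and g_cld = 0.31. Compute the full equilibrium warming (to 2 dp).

Total gain g = 0.0872 − 0.23 + 0.044 + 0.372 + 0.31 = 0.5832.
Amplification A = 1/(1 − 0.5832) = 2.399.
ΔT = 1.32 × 2.399 = 3.17 °C.

3.17 °C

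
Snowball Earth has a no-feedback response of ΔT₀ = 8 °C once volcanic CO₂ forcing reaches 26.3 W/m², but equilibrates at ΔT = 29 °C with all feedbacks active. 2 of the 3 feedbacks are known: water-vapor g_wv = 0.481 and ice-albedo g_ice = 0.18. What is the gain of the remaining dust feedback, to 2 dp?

0.06

Amplification A = ΔT/ΔT₀ = 29/8 = 3.625.
Total gain g = 1 − 1/A = 1 − 1/3.625 = 0.7241.
Known gains sum to 0.481 + 0.18 = 0.661.
g_dust = 0.7241 − 0.661 = 0.06.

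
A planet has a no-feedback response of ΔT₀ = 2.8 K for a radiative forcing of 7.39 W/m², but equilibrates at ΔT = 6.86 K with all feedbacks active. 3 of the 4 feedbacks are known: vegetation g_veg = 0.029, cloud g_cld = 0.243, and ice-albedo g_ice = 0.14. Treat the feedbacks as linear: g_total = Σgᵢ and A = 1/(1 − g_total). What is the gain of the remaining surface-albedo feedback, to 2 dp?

Amplification A = ΔT/ΔT₀ = 6.86/2.8 = 2.45.
Total gain g = 1 − 1/A = 1 − 1/2.45 = 0.5918.
Known gains sum to 0.029 + 0.243 + 0.14 = 0.412.
g_alb = 0.5918 − 0.412 = 0.18.

0.18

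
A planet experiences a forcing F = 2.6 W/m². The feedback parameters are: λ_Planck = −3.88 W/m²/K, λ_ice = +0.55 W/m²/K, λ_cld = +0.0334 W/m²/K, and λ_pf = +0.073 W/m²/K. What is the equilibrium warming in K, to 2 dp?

0.81 K

Net feedback parameter λ = (−3.88) + (+0.55) + (+0.0334) + (+0.073) = -3.2236 W/m²/K.
ΔT = −F/λ = −2.6/(-3.2236) = 0.81 K.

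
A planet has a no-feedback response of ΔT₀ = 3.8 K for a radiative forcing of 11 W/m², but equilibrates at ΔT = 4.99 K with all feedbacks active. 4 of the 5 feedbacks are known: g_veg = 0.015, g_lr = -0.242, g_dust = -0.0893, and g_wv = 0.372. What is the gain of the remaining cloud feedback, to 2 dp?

Amplification A = ΔT/ΔT₀ = 4.99/3.8 = 1.313.
Total gain g = 1 − 1/A = 1 − 1/1.313 = 0.2384.
Known gains sum to 0.015 − 0.242 − 0.0893 + 0.372 = 0.0557.
g_cld = 0.2384 − 0.0557 = 0.18.

0.18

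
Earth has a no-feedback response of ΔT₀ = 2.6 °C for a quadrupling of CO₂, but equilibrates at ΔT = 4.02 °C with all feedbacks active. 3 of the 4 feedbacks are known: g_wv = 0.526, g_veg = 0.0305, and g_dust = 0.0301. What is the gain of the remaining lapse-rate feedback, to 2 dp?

-0.23

Amplification A = ΔT/ΔT₀ = 4.02/2.6 = 1.546.
Total gain g = 1 − 1/A = 1 − 1/1.546 = 0.3532.
Known gains sum to 0.526 + 0.0305 + 0.0301 = 0.5866.
g_lr = 0.3532 − 0.5866 = -0.23.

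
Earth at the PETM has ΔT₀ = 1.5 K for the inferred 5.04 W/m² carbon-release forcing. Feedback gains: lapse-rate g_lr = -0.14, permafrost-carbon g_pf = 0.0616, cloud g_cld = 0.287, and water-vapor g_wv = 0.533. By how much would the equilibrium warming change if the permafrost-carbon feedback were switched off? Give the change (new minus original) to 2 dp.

Original: g = 0.7416, ΔT = 1.5/(1−0.7416) = 5.8050 K.
Without permafrost-carbon: g' = 0.68, ΔT' = 1.5/(1−0.68) = 4.6875 K.
Change = 4.6875 − 5.8050 = -1.12 K.

-1.12 K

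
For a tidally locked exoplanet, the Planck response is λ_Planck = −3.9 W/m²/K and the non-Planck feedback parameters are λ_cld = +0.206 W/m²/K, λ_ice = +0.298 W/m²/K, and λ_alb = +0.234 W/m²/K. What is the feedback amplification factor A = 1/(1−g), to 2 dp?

Convert to gains: g_cld = 0.206/3.9 = 0.05282; g_ice = 0.298/3.9 = 0.07641; g_alb = 0.234/3.9 = 0.06.
Total gain g = 0.18923.
A = 1/(1 − 0.18923) = 1.23.

1.23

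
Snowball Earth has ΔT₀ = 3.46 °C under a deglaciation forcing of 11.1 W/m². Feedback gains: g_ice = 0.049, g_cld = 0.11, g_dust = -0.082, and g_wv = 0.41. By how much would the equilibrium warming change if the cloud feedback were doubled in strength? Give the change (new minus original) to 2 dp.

Original: g = 0.487, ΔT = 3.46/(1−0.487) = 6.7446 °C.
With doubled cloud: g' = 0.597, ΔT' = 3.46/(1−0.597) = 8.5856 °C.
Change = 8.5856 − 6.7446 = 1.84 °C.

1.84 °C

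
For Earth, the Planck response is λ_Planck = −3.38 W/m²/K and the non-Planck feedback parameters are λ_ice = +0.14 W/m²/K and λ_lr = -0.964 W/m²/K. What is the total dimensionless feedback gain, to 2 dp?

Convert to gains: g_ice = 0.14/3.38 = 0.04142; g_lr = -0.964/3.38 = -0.2852.
Total gain g = -0.24378.

-0.24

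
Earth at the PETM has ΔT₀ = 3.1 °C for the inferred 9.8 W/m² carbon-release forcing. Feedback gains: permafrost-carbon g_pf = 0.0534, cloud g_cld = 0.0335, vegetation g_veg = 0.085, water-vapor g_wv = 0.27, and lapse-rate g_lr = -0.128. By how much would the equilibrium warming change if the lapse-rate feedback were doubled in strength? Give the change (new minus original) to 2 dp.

-0.71 °C

Original: g = 0.3139, ΔT = 3.1/(1−0.3139) = 4.5183 °C.
With doubled lapse-rate: g' = 0.1859, ΔT' = 3.1/(1−0.1859) = 3.8079 °C.
Change = 3.8079 − 4.5183 = -0.71 °C.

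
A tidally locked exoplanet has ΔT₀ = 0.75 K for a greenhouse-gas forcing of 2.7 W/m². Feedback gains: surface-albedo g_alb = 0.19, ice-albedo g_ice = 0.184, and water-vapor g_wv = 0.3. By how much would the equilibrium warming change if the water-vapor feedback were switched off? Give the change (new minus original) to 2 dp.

-1.10 K

Original: g = 0.674, ΔT = 0.75/(1−0.674) = 2.3006 K.
Without water-vapor: g' = 0.374, ΔT' = 0.75/(1−0.374) = 1.1981 K.
Change = 1.1981 − 2.3006 = -1.10 K.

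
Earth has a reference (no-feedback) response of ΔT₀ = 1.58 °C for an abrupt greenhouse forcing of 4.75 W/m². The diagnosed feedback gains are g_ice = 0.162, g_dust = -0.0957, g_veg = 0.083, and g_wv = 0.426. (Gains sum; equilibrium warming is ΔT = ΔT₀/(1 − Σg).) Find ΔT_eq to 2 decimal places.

Total gain g = 0.162 − 0.0957 + 0.083 + 0.426 = 0.5753.
Amplification A = 1/(1 − 0.5753) = 2.355.
ΔT = 1.58 × 2.355 = 3.72 °C.

3.72 °C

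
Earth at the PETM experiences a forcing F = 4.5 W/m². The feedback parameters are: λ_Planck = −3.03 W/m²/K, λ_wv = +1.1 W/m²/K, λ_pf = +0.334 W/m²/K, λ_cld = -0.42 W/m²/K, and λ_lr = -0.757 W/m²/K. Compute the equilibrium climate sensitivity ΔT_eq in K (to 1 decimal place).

Net feedback parameter λ = (−3.03) + (+1.1) + (+0.334) + (-0.42) + (-0.757) = -2.773 W/m²/K.
ΔT = −F/λ = −4.5/(-2.773) = 1.6 K.

1.6 K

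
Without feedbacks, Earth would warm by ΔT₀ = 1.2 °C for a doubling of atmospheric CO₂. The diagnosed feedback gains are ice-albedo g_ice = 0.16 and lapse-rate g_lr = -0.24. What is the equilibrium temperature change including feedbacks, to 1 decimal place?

Total gain g = 0.16 − 0.24 = -0.08.
Amplification A = 1/(1 + 0.08) = 0.9259.
ΔT = 1.2 × 0.9259 = 1.1 °C.

1.1 °C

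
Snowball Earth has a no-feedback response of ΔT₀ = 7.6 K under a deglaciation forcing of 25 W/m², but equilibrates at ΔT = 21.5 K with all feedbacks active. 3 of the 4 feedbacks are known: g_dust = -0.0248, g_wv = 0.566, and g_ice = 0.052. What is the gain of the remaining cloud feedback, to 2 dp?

Amplification A = ΔT/ΔT₀ = 21.5/7.6 = 2.829.
Total gain g = 1 − 1/A = 1 − 1/2.829 = 0.6465.
Known gains sum to -0.0248 + 0.566 + 0.052 = 0.5932.
g_cld = 0.6465 − 0.5932 = 0.05.

0.05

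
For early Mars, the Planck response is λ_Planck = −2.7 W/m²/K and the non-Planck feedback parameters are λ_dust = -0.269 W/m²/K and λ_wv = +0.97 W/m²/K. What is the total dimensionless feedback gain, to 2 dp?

0.26

Convert to gains: g_dust = -0.269/2.7 = -0.09963; g_wv = 0.97/2.7 = 0.3593.
Total gain g = 0.25967.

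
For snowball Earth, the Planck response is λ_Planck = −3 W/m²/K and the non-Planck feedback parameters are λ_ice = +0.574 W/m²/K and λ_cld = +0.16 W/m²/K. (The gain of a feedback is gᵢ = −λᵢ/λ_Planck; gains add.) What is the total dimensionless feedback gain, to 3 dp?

Convert to gains: g_ice = 0.574/3 = 0.1913; g_cld = 0.16/3 = 0.05333.
Total gain g = 0.24463.

0.245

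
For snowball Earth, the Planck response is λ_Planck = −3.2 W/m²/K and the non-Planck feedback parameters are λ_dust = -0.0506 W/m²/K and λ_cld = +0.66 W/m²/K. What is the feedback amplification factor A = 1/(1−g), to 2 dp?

1.24

Convert to gains: g_dust = -0.0506/3.2 = -0.01581; g_cld = 0.66/3.2 = 0.2062.
Total gain g = 0.19039.
A = 1/(1 − 0.19039) = 1.24.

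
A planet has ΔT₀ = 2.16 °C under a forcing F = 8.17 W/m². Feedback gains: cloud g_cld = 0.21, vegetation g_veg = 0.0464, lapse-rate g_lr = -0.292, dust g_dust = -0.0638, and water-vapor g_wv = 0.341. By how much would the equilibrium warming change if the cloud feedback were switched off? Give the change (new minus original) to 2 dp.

-0.62 °C

Original: g = 0.2416, ΔT = 2.16/(1−0.2416) = 2.8481 °C.
Without cloud: g' = 0.0316, ΔT' = 2.16/(1−0.0316) = 2.2305 °C.
Change = 2.2305 − 2.8481 = -0.62 °C.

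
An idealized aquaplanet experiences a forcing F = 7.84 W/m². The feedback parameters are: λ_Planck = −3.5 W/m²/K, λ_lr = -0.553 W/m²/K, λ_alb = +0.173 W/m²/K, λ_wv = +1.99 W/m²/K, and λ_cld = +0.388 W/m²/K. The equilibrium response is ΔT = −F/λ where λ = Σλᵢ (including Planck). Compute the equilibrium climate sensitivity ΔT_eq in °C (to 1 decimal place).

Net feedback parameter λ = (−3.5) + (-0.553) + (+0.173) + (+1.99) + (+0.388) = -1.502 W/m²/K.
ΔT = −F/λ = −7.84/(-1.502) = 5.2 °C.

5.2 °C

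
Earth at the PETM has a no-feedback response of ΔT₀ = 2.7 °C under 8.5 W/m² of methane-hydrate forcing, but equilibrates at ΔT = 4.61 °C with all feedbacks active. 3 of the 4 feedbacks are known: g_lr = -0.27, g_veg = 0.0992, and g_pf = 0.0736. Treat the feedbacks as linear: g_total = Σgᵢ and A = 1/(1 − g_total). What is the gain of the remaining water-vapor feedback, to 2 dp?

0.51

Amplification A = ΔT/ΔT₀ = 4.61/2.7 = 1.707.
Total gain g = 1 − 1/A = 1 − 1/1.707 = 0.4142.
Known gains sum to -0.27 + 0.0992 + 0.0736 = -0.0972.
g_wv = 0.4142 + 0.0972 = 0.51.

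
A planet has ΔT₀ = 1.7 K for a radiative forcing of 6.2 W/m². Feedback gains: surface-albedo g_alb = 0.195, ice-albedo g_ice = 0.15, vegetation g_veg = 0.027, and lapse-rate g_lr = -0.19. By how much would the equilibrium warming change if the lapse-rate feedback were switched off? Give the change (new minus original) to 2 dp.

Original: g = 0.182, ΔT = 1.7/(1−0.182) = 2.0782 K.
Without lapse-rate: g' = 0.372, ΔT' = 1.7/(1−0.372) = 2.7070 K.
Change = 2.7070 − 2.0782 = 0.63 K.

0.63 K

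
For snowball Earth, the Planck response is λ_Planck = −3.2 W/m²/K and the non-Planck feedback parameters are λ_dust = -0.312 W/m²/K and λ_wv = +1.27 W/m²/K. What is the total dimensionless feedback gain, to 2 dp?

0.30

Convert to gains: g_dust = -0.312/3.2 = -0.0975; g_wv = 1.27/3.2 = 0.3969.
Total gain g = 0.2994.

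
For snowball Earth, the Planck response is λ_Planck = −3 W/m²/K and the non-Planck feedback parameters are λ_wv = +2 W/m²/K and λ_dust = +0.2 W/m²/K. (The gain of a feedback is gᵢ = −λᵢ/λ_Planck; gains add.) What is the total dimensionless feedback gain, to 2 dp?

Convert to gains: g_wv = 2/3 = 0.6667; g_dust = 0.2/3 = 0.06667.
Total gain g = 0.73337.

0.73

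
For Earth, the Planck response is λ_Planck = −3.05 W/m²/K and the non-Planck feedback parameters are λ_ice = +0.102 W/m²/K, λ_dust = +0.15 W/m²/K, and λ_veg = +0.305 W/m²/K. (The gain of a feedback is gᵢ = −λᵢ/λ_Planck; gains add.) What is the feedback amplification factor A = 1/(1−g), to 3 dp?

Convert to gains: g_ice = 0.102/3.05 = 0.03344; g_dust = 0.15/3.05 = 0.04918; g_veg = 0.305/3.05 = 0.1.
Total gain g = 0.18262.
A = 1/(1 − 0.18262) = 1.223.

1.223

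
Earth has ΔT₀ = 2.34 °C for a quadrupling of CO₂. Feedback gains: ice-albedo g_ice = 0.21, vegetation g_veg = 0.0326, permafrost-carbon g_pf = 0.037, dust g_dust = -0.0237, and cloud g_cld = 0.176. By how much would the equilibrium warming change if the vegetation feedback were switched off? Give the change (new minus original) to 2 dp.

Original: g = 0.4319, ΔT = 2.34/(1−0.4319) = 4.1190 °C.
Without vegetation: g' = 0.3993, ΔT' = 2.34/(1−0.3993) = 3.8955 °C.
Change = 3.8955 − 4.1190 = -0.22 °C.

-0.22 °C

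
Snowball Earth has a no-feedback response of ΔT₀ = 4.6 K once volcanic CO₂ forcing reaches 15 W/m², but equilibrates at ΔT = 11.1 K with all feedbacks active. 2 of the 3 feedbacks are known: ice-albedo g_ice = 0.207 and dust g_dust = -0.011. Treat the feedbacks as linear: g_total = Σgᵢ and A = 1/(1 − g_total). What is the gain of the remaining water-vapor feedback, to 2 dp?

0.39

Amplification A = ΔT/ΔT₀ = 11.1/4.6 = 2.413.
Total gain g = 1 − 1/A = 1 − 1/2.413 = 0.5856.
Known gains sum to 0.207 − 0.011 = 0.196.
g_wv = 0.5856 − 0.196 = 0.39.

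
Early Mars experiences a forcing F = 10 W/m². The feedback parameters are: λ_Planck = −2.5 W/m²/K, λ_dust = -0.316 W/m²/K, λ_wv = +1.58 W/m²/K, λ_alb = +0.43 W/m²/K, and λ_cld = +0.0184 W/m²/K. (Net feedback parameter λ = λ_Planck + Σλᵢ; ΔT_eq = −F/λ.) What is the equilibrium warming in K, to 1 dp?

12.7 K

Net feedback parameter λ = (−2.5) + (-0.316) + (+1.58) + (+0.43) + (+0.0184) = -0.7876 W/m²/K.
ΔT = −F/λ = −10/(-0.7876) = 12.7 K.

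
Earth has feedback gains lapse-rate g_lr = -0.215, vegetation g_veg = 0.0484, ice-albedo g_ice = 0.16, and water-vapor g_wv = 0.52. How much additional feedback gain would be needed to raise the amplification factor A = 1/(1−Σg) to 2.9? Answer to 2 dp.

Current total gain = 0.5134.
Target gain for A = 2.9: g* = 1 − 1/2.9 = 0.6552.
Additional gain needed = 0.6552 − 0.5134 = 0.14.

0.14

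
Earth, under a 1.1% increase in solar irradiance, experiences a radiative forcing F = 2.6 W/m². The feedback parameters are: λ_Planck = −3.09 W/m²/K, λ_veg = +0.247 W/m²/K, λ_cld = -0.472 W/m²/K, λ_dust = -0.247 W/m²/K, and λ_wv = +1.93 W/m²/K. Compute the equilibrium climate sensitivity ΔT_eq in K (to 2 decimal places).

1.59 K

Net feedback parameter λ = (−3.09) + (+0.247) + (-0.472) + (-0.247) + (+1.93) = -1.632 W/m²/K.
ΔT = −F/λ = −2.6/(-1.632) = 1.59 K.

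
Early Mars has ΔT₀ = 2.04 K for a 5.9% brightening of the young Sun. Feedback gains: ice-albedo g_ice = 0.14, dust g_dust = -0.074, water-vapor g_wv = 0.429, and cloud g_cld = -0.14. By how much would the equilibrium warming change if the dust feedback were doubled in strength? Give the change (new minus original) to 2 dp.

Original: g = 0.355, ΔT = 2.04/(1−0.355) = 3.1628 K.
With doubled dust: g' = 0.281, ΔT' = 2.04/(1−0.281) = 2.8373 K.
Change = 2.8373 − 3.1628 = -0.33 K.

-0.33 K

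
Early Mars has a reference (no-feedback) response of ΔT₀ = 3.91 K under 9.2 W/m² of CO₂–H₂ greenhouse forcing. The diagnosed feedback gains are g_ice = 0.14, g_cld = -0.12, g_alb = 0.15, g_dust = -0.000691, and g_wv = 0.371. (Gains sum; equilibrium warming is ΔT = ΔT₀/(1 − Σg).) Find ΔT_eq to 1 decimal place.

Total gain g = 0.14 − 0.12 + 0.15 − 0.000691 + 0.371 = 0.540309.
Amplification A = 1/(1 − 0.540309) = 2.175.
ΔT = 3.91 × 2.175 = 8.5 K.

8.5 K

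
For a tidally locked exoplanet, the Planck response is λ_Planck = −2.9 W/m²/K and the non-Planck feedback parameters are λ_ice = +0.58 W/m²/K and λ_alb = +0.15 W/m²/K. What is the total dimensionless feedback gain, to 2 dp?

0.25

Convert to gains: g_ice = 0.58/2.9 = 0.2; g_alb = 0.15/2.9 = 0.05172.
Total gain g = 0.25172.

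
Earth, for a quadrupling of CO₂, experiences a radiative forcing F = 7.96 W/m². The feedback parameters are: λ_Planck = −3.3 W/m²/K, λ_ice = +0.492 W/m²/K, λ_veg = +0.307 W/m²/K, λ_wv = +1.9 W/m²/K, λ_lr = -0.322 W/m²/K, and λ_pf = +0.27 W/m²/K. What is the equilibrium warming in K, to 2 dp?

Net feedback parameter λ = (−3.3) + (+0.492) + (+0.307) + (+1.9) + (-0.322) + (+0.27) = -0.653 W/m²/K.
ΔT = −F/λ = −7.96/(-0.653) = 12.19 K.

12.19 K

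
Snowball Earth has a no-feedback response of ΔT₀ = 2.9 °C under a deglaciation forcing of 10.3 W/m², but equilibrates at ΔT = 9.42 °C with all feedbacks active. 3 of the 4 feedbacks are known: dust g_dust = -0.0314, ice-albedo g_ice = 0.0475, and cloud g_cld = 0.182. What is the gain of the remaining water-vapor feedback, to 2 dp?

Amplification A = ΔT/ΔT₀ = 9.42/2.9 = 3.248.
Total gain g = 1 − 1/A = 1 − 1/3.248 = 0.6921.
Known gains sum to -0.0314 + 0.0475 + 0.182 = 0.1981.
g_wv = 0.6921 − 0.1981 = 0.49.

0.49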